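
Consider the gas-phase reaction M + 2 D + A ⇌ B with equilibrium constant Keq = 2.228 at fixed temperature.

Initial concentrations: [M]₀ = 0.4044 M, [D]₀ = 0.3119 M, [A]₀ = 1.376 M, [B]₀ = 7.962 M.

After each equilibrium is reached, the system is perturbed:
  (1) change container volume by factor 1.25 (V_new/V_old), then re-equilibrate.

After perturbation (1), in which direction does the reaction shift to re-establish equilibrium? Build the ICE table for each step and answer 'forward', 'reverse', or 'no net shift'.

Q₀ = 147.1 vs Keq = 2.228 ⇒ Q>K, reverse
Step 1:
                   M          D          A          B
  Initial     0.4044     0.3119      1.376      7.962
  Change       0.529      1.058      0.529     -0.529
  Equil       0.9334       1.37      1.905      7.433
  solve Keq expr → x = -0.529; check Q = 2.228
Then change container volume by factor 1.25 (V_new/V_old).
Step 2:
                   M          D          A          B
  Initial     0.7467      1.096      1.524      5.946
  Change      0.1257     0.2515     0.1257    -0.1257
  Equil       0.8724      1.347       1.65      5.821
  solve Keq expr → x = -0.1257; check Q = 2.228

Direction: reverse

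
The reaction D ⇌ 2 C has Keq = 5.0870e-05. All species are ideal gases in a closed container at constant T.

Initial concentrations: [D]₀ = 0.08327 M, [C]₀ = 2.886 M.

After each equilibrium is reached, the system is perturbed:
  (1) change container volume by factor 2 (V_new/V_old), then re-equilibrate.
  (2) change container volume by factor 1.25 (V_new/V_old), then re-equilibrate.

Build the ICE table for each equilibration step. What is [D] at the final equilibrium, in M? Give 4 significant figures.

Q₀ = 100 vs Keq = 5.0870e-05 ⇒ Q>K, reverse
Step 1:
                  D         C
  Initial   0.08327     2.886
  Change      1.439    -2.877
  Equil       1.522  0.008799
  solve Keq expr → x = -1.439; check Q = 5.0870e-05
Then change container volume by factor 2 (V_new/V_old).
Step 2:
                  D         C
  Initial    0.7609  0.004399
  Change  -9.0928e-04  0.001819
  Equil        0.76  0.006218
  solve Keq expr → x = 9.0928e-04; check Q = 5.0870e-05
Then change container volume by factor 1.25 (V_new/V_old).
Step 3:
                  D         C
  Initial     0.608  0.004974
  Change  -2.9290e-04 5.8580e-04
  Equil      0.6077   0.00556
  solve Keq expr → x = 2.9290e-04; check Q = 5.0870e-05

[D]_eq = 0.6077 M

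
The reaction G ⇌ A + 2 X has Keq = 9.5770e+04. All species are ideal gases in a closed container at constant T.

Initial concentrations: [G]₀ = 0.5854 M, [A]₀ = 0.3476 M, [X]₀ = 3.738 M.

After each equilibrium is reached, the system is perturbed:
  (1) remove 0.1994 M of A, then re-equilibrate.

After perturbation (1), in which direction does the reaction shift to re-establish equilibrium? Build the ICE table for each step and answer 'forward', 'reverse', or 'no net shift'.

Q₀ = 8.297 vs Keq = 9.5770e+04 ⇒ Q<K, forward
Step 1:
                   G          A          X
  I           0.5854     0.3476      3.738
  C          -0.5852     0.5852       1.17
  E       2.3464e-04     0.9328      4.908
  solve Keq expr → x = 0.5852; check Q = 9.5770e+04
Then remove 0.1994 M of A.
Step 2:
                   G          A          X
  I       2.3464e-04     0.7334      4.908
  C       -5.0141e-05 5.0141e-05 1.0028e-04
  E       1.8450e-04     0.7334      4.908
  solve Keq expr → x = 5.0141e-05; check Q = 9.5770e+04

Direction: forward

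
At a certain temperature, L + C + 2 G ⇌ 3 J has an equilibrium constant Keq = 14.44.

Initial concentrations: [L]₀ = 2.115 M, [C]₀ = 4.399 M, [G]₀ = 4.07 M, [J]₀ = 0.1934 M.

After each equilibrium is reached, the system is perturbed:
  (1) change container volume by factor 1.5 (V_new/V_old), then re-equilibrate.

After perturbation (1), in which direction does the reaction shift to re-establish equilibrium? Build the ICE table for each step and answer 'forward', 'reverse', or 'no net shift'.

Q₀ = 4.6937e-05 vs Keq = 14.44 ⇒ Q<K, forward
Step 1:
                  L         C         G         J
  I           2.115     4.399      4.07    0.1934
  C          -1.321    -1.321    -2.643     3.964
  E          0.7937     3.078     1.427     4.157
  solve Keq expr → x = 1.321; check Q = 14.44
Then change container volume by factor 1.5 (V_new/V_old).
Step 2:
                  L         C         G         J
  I          0.5291     2.052    0.9515     2.772
  C           0.042     0.042   0.08401    -0.126
  E          0.5711     2.094     1.036     2.646
  solve Keq expr → x = -0.042; check Q = 14.44

Direction: reverse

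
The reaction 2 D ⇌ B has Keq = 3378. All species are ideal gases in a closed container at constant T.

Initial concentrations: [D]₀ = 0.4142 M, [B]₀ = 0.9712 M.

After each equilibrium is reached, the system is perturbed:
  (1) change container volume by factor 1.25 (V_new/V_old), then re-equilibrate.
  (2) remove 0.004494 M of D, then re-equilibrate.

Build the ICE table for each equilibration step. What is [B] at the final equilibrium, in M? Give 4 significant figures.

[B]_eq = 0.9321 M

Q₀ = 5.661 vs Keq = 3378 ⇒ Q<K, forward
Step 1:
                    D           B
  Initial      0.4142      0.9712
  Change      -0.3956      0.1978
  Equil        0.0186       1.169
  solve Keq expr → x = 0.1978; check Q = 3378
Then change container volume by factor 1.25 (V_new/V_old).
Step 2:
                    D           B
  Initial     0.01488      0.9352
  Change     0.001749 -8.7441e-04
  Equil       0.01663      0.9343
  solve Keq expr → x = -8.7441e-04; check Q = 3378
Then remove 0.004494 M of D.
Step 3:
                    D           B
  Initial     0.01214      0.9343
  Change     0.004474   -0.002237
  Equil       0.01661      0.9321
  solve Keq expr → x = -0.002237; check Q = 3378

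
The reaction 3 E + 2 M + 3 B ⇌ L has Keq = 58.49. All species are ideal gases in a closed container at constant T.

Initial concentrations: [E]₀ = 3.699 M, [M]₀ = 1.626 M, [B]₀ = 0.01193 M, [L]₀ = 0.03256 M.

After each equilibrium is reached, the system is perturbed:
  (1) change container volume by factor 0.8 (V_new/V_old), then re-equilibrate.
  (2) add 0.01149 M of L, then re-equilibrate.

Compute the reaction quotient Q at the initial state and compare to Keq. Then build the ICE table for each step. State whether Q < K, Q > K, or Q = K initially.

Q₀ = 143.3 vs Keq = 58.49 ⇒ Q>K, reverse
Step 1:
                   E          M          B          L
  I            3.699      1.626    0.01193    0.03256
  C         0.003902   0.002602   0.003902  -0.001301
  E            3.703      1.629    0.01583    0.03126
  solve Keq expr → x = -0.001301; check Q = 58.49
Then change container volume by factor 0.8 (V_new/V_old).
Step 2:
                   E          M          B          L
  I            4.629      2.036    0.01979    0.03907
  C        -0.007739  -0.005159  -0.007739    0.00258
  E            4.621      2.031    0.01205    0.04165
  solve Keq expr → x = 0.00258; check Q = 58.49
Then add 0.01149 M of L.
Step 3:
                   E          M          B          L
  I            4.621      2.031    0.01205    0.05314
  C       9.8685e-04 6.5790e-04 9.8685e-04 -3.2895e-04
  E            4.622      2.031    0.01304    0.05281
  solve Keq expr → x = -3.2895e-04; check Q = 58.49

Q₀ = 143.3; Q > K (proceeds reverse)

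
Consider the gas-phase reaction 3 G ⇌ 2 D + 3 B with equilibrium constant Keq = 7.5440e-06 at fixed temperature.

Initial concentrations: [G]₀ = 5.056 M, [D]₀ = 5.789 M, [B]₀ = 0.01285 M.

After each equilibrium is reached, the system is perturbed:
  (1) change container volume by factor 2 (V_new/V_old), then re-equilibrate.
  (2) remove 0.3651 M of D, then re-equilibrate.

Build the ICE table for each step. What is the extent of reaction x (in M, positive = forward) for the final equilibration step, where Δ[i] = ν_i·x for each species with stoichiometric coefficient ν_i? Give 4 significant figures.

Q₀ = 5.5017e-07 vs Keq = 7.5440e-06 ⇒ Q<K, forward
Step 1:
                  G         D         B
  I           5.056     5.789   0.01285
  C        -0.01776   0.01184   0.01776
  E           5.038     5.801   0.03061
  solve Keq expr → x = 0.005919; check Q = 7.5440e-06
Then change container volume by factor 2 (V_new/V_old).
Step 2:
                  G         D         B
  I           2.519       2.9    0.0153
  C       -0.008871  0.005914  0.008871
  E            2.51     2.906   0.02417
  solve Keq expr → x = 0.002957; check Q = 7.5440e-06
Then remove 0.3651 M of D.
Step 3:
                  G         D         B
  I            2.51     2.541   0.02417
  C       -0.002229  0.001486  0.002229
  E           2.508     2.543    0.0264
  solve Keq expr → x = 7.4316e-04; check Q = 7.5440e-06

x = 7.4316e-04 M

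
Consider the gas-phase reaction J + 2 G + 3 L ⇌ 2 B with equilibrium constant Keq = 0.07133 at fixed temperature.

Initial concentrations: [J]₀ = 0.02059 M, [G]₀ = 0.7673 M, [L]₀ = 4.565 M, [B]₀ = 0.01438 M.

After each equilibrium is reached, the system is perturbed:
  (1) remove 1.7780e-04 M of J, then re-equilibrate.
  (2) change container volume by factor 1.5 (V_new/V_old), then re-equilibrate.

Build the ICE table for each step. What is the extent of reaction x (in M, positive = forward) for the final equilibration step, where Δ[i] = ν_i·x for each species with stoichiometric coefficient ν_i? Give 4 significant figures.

x = -0.001695 M

Q₀ = 1.7931e-04 vs Keq = 0.07133 ⇒ Q<K, forward
Step 1:
                    J           G           L           B
  I           0.02059      0.7673       4.565     0.01438
  C          -0.01975     -0.0395    -0.05925      0.0395
  E        8.3996e-04      0.7278       4.506     0.05388
  solve Keq expr → x = 0.01975; check Q = 0.07133
Then remove 1.7780e-04 M of J.
Step 2:
                    J           G           L           B
  I        6.6216e-04      0.7278       4.506     0.05388
  C        1.6642e-04  3.3284e-04  4.9926e-04 -3.3284e-04
  E        8.2858e-04      0.7281       4.506     0.05355
  solve Keq expr → x = -1.6642e-04; check Q = 0.07133
Then change container volume by factor 1.5 (V_new/V_old).
Step 3:
                    J           G           L           B
  I        5.5239e-04      0.4854       3.004      0.0357
  C          0.001695     0.00339    0.005085    -0.00339
  E          0.002247      0.4888       3.009     0.03231
  solve Keq expr → x = -0.001695; check Q = 0.07133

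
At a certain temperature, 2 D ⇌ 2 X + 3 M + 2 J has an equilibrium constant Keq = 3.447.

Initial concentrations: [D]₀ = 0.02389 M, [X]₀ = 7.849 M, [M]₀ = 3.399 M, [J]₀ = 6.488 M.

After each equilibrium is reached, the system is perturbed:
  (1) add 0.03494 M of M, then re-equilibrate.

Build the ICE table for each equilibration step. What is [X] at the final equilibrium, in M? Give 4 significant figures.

[X]_eq = 5.753 M

Q₀ = 1.7843e+08 vs Keq = 3.447 ⇒ Q>K, reverse
Step 1:
                  D         X         M         J
  Initial   0.02389     7.849     3.399     6.488
  Change      2.075    -2.075    -3.113    -2.075
  Equil       2.099     5.774     0.286     4.413
  solve Keq expr → x = -1.038; check Q = 3.447
Then add 0.03494 M of M.
Step 2:
                  D         X         M         J
  Initial     2.099     5.774     0.321     4.413
  Change    0.02095  -0.02095  -0.03142  -0.02095
  Equil        2.12     5.753    0.2895     4.392
  solve Keq expr → x = -0.01047; check Q = 3.447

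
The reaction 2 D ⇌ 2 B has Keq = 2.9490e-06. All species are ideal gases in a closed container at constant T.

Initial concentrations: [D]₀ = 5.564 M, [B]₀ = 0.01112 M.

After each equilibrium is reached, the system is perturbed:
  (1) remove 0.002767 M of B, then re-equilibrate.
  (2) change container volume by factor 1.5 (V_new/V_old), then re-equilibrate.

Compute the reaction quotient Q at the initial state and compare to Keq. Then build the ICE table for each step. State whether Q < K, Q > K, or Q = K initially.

Q₀ = 3.9943e-06 vs Keq = 2.9490e-06 ⇒ Q>K, reverse
Step 1:
                   D          B
  init         5.564    0.01112
  Δ         0.001562  -0.001562
  eq           5.566   0.009558
  solve Keq expr → x = -7.8123e-04; check Q = 2.9490e-06
Then remove 0.002767 M of B.
Step 2:
                   D          B
  init         5.566   0.006791
  Δ        -0.002762   0.002762
  eq           5.563   0.009553
  solve Keq expr → x = 0.001381; check Q = 2.9490e-06
Then change container volume by factor 1.5 (V_new/V_old).
Step 3:
                   D          B
  init         3.709   0.006369
  Δ                0          0
  eq           3.709   0.006369
  solve Keq expr → x = 0; check Q = 2.9490e-06

Q₀ = 3.9943e-06; Q > K (proceeds reverse)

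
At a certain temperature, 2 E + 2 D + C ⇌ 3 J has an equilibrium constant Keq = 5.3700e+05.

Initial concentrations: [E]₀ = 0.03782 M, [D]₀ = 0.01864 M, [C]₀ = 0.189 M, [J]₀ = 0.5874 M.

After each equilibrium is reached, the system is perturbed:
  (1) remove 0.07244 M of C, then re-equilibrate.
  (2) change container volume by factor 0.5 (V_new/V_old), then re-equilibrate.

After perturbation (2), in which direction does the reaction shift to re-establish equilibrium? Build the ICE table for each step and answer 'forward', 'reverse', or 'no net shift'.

Q₀ = 2.1578e+06 vs Keq = 5.3700e+05 ⇒ Q>K, reverse
Step 1:
                    E           D           C           J
  Initial     0.03782     0.01864       0.189      0.5874
  Change     0.009665    0.009665    0.004833     -0.0145
  Equil       0.04749     0.02831      0.1938      0.5729
  solve Keq expr → x = -0.004833; check Q = 5.3700e+05
Then remove 0.07244 M of C.
Step 2:
                    E           D           C           J
  Initial     0.04749     0.02831      0.1214      0.5729
  Change     0.003946    0.003946    0.001973   -0.005919
  Equil       0.05143     0.03225      0.1234       0.567
  solve Keq expr → x = -0.001973; check Q = 5.3700e+05
Then change container volume by factor 0.5 (V_new/V_old).
Step 3:
                    E           D           C           J
  Initial      0.1029      0.0645      0.2467       1.134
  Change     -0.02121    -0.02121    -0.01061     0.03182
  Equil       0.08165     0.04329      0.2361       1.166
  solve Keq expr → x = 0.01061; check Q = 5.3700e+05

Direction: forward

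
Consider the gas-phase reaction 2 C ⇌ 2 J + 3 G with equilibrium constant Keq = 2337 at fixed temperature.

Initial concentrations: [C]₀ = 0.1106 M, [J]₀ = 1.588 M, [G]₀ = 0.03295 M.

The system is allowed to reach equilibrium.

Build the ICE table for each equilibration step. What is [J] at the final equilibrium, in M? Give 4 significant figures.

[J]_eq = 1.696 M

Q₀ = 0.007375 vs Keq = 2337 ⇒ Q<K, forward
Step 1:
                   C          J          G
  I           0.1106      1.588    0.03295
  C          -0.1076     0.1076     0.1614
  E         0.003005      1.696     0.1943
  solve Keq expr → x = 0.0538; check Q = 2337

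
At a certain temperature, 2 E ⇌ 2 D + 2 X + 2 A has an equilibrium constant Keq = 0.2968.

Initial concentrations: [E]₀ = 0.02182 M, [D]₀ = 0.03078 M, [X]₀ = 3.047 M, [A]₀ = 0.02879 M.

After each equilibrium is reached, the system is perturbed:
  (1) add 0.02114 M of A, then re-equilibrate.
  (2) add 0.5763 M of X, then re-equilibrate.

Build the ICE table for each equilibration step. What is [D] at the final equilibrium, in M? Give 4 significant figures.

[D]_eq = 0.03808 M

Q₀ = 0.01531 vs Keq = 0.2968 ⇒ Q<K, forward
Step 1:
                    E           D           X           A
  init        0.02182     0.03078       3.047     0.02879
  Δ          -0.01201     0.01201     0.01201     0.01201
  eq         0.009805     0.04279       3.059      0.0408
  solve Keq expr → x = 0.006007; check Q = 0.2968
Then add 0.02114 M of A.
Step 2:
                    E           D           X           A
  init       0.009805     0.04279       3.059     0.06194
  Δ          0.003227   -0.003227   -0.003227   -0.003227
  eq          0.01303     0.03957       3.056     0.05872
  solve Keq expr → x = -0.001613; check Q = 0.2968
Then add 0.5763 M of X.
Step 3:
                    E           D           X           A
  init        0.01303     0.03957       3.632     0.05872
  Δ           0.00149    -0.00149    -0.00149    -0.00149
  eq          0.01452     0.03808       3.631     0.05723
  solve Keq expr → x = -7.4507e-04; check Q = 0.2968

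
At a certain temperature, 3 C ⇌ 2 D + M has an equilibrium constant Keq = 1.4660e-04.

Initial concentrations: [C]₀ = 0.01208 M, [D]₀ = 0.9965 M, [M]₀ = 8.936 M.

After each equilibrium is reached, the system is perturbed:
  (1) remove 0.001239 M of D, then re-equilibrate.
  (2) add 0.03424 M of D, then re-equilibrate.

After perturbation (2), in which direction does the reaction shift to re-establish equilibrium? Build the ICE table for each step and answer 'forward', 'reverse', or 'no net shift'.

Q₀ = 5.0338e+06 vs Keq = 1.4660e-04 ⇒ Q>K, reverse
Step 1:
                   C          D          M
  I          0.01208     0.9965      8.936
  C            1.483    -0.9889    -0.4944
  E            1.495   0.007621      8.442
  solve Keq expr → x = -0.4944; check Q = 1.4660e-04
Then remove 0.001239 M of D.
Step 2:
                   C          D          M
  I            1.495   0.006382      8.442
  C        -0.001837   0.001225 6.1234e-04
  E            1.494   0.007606      8.442
  solve Keq expr → x = 6.1234e-04; check Q = 1.4660e-04
Then add 0.03424 M of D.
Step 3:
                   C          D          M
  I            1.494    0.04185      8.442
  C          0.05076   -0.03384   -0.01692
  E            1.544   0.008005      8.425
  solve Keq expr → x = -0.01692; check Q = 1.4660e-04

Direction: reverse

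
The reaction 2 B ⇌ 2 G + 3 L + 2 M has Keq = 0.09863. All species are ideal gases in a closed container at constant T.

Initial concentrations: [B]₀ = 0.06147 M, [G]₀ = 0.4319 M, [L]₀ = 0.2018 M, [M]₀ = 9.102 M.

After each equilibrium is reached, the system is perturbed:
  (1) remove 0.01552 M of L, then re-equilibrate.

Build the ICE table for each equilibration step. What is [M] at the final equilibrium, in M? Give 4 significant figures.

[M]_eq = 9.018 M

Q₀ = 33.61 vs Keq = 0.09863 ⇒ Q>K, reverse
Step 1:
                   B          G          L          M
  init       0.06147     0.4319     0.2018      9.102
  Δ          0.09253   -0.09253    -0.1388   -0.09253
  eq           0.154     0.3394    0.06301      9.009
  solve Keq expr → x = -0.04626; check Q = 0.09863
Then remove 0.01552 M of L.
Step 2:
                   B          G          L          M
  init         0.154     0.3394    0.04749      9.009
  Δ        -0.008183   0.008183    0.01227   0.008183
  eq          0.1458     0.3476    0.05977      9.018
  solve Keq expr → x = 0.004091; check Q = 0.09863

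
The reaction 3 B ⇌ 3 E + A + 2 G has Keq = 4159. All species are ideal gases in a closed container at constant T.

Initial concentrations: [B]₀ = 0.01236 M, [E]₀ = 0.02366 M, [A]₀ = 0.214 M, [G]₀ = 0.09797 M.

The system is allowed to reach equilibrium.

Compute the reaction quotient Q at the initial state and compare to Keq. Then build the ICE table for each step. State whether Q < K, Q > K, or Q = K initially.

Q₀ = 0.01441 vs Keq = 4159 ⇒ Q<K, forward
Step 1:
                  B         E         A         G
  init      0.01236   0.02366     0.214   0.09797
  Δ        -0.01206   0.01206   0.00402   0.00804
  eq      2.9945e-04   0.03572     0.218     0.106
  solve Keq expr → x = 0.00402; check Q = 4159

Q₀ = 0.01441; Q < K (proceeds forward)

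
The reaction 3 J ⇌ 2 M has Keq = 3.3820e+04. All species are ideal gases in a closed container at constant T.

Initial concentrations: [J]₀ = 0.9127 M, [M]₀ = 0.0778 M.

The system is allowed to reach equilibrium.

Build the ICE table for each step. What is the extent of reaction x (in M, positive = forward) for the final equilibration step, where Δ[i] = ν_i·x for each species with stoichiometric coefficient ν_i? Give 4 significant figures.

x = 0.2963 M

Q₀ = 0.007961 vs Keq = 3.3820e+04 ⇒ Q<K, forward
Step 1:
                  J         M
  Initial    0.9127    0.0778
  Change     -0.889    0.5927
  Equil     0.02369    0.6705
  solve Keq expr → x = 0.2963; check Q = 3.3820e+04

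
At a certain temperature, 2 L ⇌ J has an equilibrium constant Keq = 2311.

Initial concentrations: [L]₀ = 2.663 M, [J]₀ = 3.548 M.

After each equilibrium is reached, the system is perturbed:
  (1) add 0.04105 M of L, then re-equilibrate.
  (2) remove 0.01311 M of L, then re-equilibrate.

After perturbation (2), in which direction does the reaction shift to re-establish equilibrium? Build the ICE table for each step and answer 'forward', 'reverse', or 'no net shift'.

Direction: reverse

Q₀ = 0.5003 vs Keq = 2311 ⇒ Q<K, forward
Step 1:
                  L         J
  I           2.663     3.548
  C          -2.617     1.309
  E         0.04584     4.857
  solve Keq expr → x = 1.309; check Q = 2311
Then add 0.04105 M of L.
Step 2:
                  L         J
  I         0.08689     4.857
  C        -0.04095   0.02048
  E         0.04594     4.877
  solve Keq expr → x = 0.02048; check Q = 2311
Then remove 0.01311 M of L.
Step 3:
                  L         J
  I         0.03283     4.877
  C         0.01308  -0.00654
  E         0.04591     4.871
  solve Keq expr → x = -0.00654; check Q = 2311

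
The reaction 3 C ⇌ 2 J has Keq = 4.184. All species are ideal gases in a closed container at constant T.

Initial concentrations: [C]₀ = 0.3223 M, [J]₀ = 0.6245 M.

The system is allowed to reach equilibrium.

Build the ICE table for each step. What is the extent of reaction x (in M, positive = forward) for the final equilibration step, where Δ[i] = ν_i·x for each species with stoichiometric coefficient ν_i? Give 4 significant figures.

x = -0.03289 M

Q₀ = 11.65 vs Keq = 4.184 ⇒ Q>K, reverse
Step 1:
                  C         J
  Initial    0.3223    0.6245
  Change    0.09868  -0.06579
  Equil       0.421    0.5587
  solve Keq expr → x = -0.03289; check Q = 4.184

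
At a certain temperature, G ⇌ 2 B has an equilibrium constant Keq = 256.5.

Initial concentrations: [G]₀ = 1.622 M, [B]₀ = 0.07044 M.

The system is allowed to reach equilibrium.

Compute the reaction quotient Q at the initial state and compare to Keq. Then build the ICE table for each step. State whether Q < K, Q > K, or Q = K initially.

Q₀ = 0.003059 vs Keq = 256.5 ⇒ Q<K, forward
Step 1:
                  G         B
  Initial     1.622   0.07044
  Change     -1.581     3.163
  Equil     0.04075     3.233
  solve Keq expr → x = 1.581; check Q = 256.5

Q₀ = 0.003059; Q < K (proceeds forward)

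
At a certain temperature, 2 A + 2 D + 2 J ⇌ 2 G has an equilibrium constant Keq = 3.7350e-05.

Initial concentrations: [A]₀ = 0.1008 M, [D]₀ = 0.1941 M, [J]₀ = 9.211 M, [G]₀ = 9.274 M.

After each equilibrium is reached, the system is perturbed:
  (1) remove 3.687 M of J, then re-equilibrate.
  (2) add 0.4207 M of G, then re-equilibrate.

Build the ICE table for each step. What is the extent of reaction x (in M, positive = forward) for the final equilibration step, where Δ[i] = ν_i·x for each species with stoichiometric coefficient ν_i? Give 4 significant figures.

Q₀ = 2648 vs Keq = 3.7350e-05 ⇒ Q>K, reverse
Step 1:
                   A          D          J          G
  I           0.1008     0.1941      9.211      9.274
  C            5.899      5.899      5.899     -5.899
  E            5.999      6.093      15.11      3.375
  solve Keq expr → x = -2.949; check Q = 3.7350e-05
Then remove 3.687 M of J.
Step 2:
                   A          D          J          G
  I            5.999      6.093      11.42      3.375
  C           0.3877     0.3877     0.3877    -0.3877
  E            6.387       6.48      11.81      2.988
  solve Keq expr → x = -0.1939; check Q = 3.7350e-05
Then add 0.4207 M of G.
Step 3:
                   A          D          J          G
  I            6.387       6.48      11.81      3.408
  C           0.1903     0.1903     0.1903    -0.1903
  E            6.577      6.671         12      3.218
  solve Keq expr → x = -0.09515; check Q = 3.7350e-05

x = -0.09515 M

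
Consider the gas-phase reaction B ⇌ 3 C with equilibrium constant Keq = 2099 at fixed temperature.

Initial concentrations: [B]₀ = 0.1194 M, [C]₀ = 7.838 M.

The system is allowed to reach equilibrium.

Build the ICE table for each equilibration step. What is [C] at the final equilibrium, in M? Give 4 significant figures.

Q₀ = 4033 vs Keq = 2099 ⇒ Q>K, reverse
Step 1:
                  B         C
  Initial    0.1194     7.838
  Change    0.08768    -0.263
  Equil      0.2071     7.575
  solve Keq expr → x = -0.08768; check Q = 2099

[C]_eq = 7.575 M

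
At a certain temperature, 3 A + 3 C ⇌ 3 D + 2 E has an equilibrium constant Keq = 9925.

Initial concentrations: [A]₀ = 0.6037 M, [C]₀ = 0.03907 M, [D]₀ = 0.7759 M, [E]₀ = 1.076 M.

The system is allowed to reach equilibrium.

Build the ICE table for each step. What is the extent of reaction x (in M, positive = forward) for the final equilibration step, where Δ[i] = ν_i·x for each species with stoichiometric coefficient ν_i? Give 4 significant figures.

Q₀ = 4.1214e+04 vs Keq = 9925 ⇒ Q>K, reverse
Step 1:
                    A           C           D           E
  init         0.6037     0.03907      0.7759       1.076
  Δ           0.01971     0.01971    -0.01971    -0.01314
  eq           0.6234     0.05878      0.7562       1.063
  solve Keq expr → x = -0.006571; check Q = 9925

x = -0.006571 M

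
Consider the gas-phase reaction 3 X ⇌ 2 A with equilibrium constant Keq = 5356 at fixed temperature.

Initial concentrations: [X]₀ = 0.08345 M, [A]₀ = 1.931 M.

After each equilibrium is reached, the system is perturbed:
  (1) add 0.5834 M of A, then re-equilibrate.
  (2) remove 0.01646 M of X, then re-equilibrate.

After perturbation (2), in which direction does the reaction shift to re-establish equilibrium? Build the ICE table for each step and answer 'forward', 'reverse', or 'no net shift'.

Direction: reverse

Q₀ = 6416 vs Keq = 5356 ⇒ Q>K, reverse
Step 1:
                  X         A
  Initial   0.08345     1.931
  Change   0.005075 -0.003383
  Equil     0.08853     1.928
  solve Keq expr → x = -0.001692; check Q = 5356
Then add 0.5834 M of A.
Step 2:
                  X         A
  Initial   0.08853     2.511
  Change    0.01675  -0.01117
  Equil      0.1053       2.5
  solve Keq expr → x = -0.005584; check Q = 5356
Then remove 0.01646 M of X.
Step 3:
                  X         A
  Initial   0.08882       2.5
  Change    0.01616  -0.01077
  Equil       0.105     2.489
  solve Keq expr → x = -0.005386; check Q = 5356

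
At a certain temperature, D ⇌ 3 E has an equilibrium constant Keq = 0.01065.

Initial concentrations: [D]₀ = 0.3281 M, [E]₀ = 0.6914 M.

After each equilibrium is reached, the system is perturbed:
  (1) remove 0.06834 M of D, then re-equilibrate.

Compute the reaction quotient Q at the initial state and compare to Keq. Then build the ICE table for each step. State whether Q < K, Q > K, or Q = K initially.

Q₀ = 1.007; Q > K (proceeds reverse)

Q₀ = 1.007 vs Keq = 0.01065 ⇒ Q>K, reverse
Step 1:
                    D           E
  I            0.3281      0.6914
  C            0.1722     -0.5167
  E            0.5003      0.1747
  solve Keq expr → x = -0.1722; check Q = 0.01065
Then remove 0.06834 M of D.
Step 2:
                    D           E
  I             0.432      0.1747
  C          0.002668   -0.008003
  E            0.4347      0.1667
  solve Keq expr → x = -0.002668; check Q = 0.01065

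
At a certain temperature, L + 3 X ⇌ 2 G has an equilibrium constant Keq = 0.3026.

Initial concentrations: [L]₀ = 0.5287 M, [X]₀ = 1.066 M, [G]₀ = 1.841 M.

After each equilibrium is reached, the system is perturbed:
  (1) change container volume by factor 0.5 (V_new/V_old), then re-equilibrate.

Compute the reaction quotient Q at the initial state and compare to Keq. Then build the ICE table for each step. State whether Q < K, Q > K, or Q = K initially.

Q₀ = 5.292 vs Keq = 0.3026 ⇒ Q>K, reverse
Step 1:
                   L          X          G
  init        0.5287      1.066      1.841
  Δ           0.2765     0.8294    -0.5529
  eq          0.8052      1.895      1.288
  solve Keq expr → x = -0.2765; check Q = 0.3026
Then change container volume by factor 0.5 (V_new/V_old).
Step 2:
                   L          X          G
  init          1.61      3.791      2.576
  Δ          -0.2899    -0.8697     0.5798
  eq            1.32      2.921      3.156
  solve Keq expr → x = 0.2899; check Q = 0.3026

Q₀ = 5.292; Q > K (proceeds reverse)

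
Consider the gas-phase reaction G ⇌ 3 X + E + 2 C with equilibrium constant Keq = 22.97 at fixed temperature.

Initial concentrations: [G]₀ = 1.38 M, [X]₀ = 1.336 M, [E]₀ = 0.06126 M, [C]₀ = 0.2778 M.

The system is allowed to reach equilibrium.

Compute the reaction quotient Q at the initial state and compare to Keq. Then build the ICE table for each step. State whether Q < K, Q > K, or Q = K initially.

Q₀ = 0.008169; Q < K (proceeds forward)

Q₀ = 0.008169 vs Keq = 22.97 ⇒ Q<K, forward
Step 1:
                   G          X          E          C
  Initial       1.38      1.336    0.06126     0.2778
  Change     -0.4964      1.489     0.4964     0.9927
  Equil       0.8836      2.825     0.5576      1.271
  solve Keq expr → x = 0.4964; check Q = 22.97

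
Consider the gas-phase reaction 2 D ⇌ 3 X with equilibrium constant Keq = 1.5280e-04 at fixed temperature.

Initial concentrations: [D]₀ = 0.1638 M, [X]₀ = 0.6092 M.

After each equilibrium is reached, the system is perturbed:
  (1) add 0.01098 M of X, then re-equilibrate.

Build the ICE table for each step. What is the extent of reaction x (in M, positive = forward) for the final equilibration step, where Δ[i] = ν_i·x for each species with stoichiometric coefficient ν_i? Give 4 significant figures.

Q₀ = 8.427 vs Keq = 1.5280e-04 ⇒ Q>K, reverse
Step 1:
                   D          X
  init        0.1638     0.6092
  Δ           0.3823    -0.5735
  eq          0.5461    0.03572
  solve Keq expr → x = -0.1912; check Q = 1.5280e-04
Then add 0.01098 M of X.
Step 2:
                   D          X
  init        0.5461     0.0467
  Δ         0.007114   -0.01067
  eq          0.5532    0.03603
  solve Keq expr → x = -0.003557; check Q = 1.5280e-04

x = -0.003557 M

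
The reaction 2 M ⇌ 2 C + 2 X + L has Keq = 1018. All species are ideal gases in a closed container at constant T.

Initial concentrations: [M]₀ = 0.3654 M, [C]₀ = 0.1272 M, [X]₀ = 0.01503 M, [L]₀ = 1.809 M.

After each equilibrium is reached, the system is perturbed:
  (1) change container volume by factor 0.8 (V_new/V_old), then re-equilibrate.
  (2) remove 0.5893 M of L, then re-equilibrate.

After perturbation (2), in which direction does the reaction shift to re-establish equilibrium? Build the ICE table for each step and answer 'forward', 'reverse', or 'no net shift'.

Direction: forward

Q₀ = 4.9521e-05 vs Keq = 1018 ⇒ Q<K, forward
Step 1:
                    M           C           X           L
  init         0.3654      0.1272     0.01503       1.809
  Δ           -0.3574      0.3574      0.3574      0.1787
  eq         0.007976      0.4846      0.3725       1.988
  solve Keq expr → x = 0.1787; check Q = 1018
Then change container volume by factor 0.8 (V_new/V_old).
Step 2:
                    M           C           X           L
  init        0.00997      0.6058      0.4656       2.485
  Δ           0.00376    -0.00376    -0.00376    -0.00188
  eq          0.01373       0.602      0.4618       2.483
  solve Keq expr → x = -0.00188; check Q = 1018
Then remove 0.5893 M of L.
Step 3:
                    M           C           X           L
  init        0.01373       0.602      0.4618       1.893
  Δ         -0.001661    0.001661    0.001661  8.3035e-04
  eq          0.01207      0.6037      0.4635       1.894
  solve Keq expr → x = 8.3035e-04; check Q = 1018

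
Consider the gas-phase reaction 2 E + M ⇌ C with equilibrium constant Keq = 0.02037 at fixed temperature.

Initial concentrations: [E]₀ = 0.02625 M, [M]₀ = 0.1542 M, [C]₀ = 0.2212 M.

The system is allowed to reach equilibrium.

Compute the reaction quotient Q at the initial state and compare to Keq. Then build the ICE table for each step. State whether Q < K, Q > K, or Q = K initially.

Q₀ = 2082; Q > K (proceeds reverse)

Q₀ = 2082 vs Keq = 0.02037 ⇒ Q>K, reverse
Step 1:
                    E           M           C
  Initial     0.02625      0.1542      0.2212
  Change       0.4391      0.2196     -0.2196
  Equil        0.4654      0.3738    0.001649
  solve Keq expr → x = -0.2196; check Q = 0.02037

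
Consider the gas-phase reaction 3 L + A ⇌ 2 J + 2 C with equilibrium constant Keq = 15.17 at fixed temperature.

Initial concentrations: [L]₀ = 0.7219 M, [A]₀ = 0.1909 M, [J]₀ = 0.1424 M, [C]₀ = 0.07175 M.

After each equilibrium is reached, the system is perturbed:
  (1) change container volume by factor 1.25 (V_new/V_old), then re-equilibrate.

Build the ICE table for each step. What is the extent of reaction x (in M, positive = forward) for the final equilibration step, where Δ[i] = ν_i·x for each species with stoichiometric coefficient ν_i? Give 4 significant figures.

x = 0 M

Q₀ = 0.001454 vs Keq = 15.17 ⇒ Q<K, forward
Step 1:
                    L           A           J           C
  Initial      0.7219      0.1909      0.1424     0.07175
  Change      -0.4184     -0.1395      0.2789      0.2789
  Equil        0.3035     0.05145      0.4213      0.3507
  solve Keq expr → x = 0.1395; check Q = 15.17
Then change container volume by factor 1.25 (V_new/V_old).
Step 2:
                    L           A           J           C
  Initial      0.2428     0.04116       0.337      0.2805
  Change            0           0           0           0
  Equil        0.2428     0.04116       0.337      0.2805
  solve Keq expr → x = 0; check Q = 15.17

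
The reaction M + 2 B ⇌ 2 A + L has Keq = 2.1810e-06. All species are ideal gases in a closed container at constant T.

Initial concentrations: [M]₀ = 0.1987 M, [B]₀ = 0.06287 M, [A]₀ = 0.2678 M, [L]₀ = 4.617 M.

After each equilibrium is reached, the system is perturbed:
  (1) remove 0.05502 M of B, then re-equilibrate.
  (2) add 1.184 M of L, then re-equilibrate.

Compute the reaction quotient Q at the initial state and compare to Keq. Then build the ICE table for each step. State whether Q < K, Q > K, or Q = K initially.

Q₀ = 421.6; Q > K (proceeds reverse)

Q₀ = 421.6 vs Keq = 2.1810e-06 ⇒ Q>K, reverse
Step 1:
                  M         B         A         L
  init       0.1987   0.06287    0.2678     4.617
  Δ          0.1338    0.2677   -0.2677   -0.1338
  eq         0.3325    0.3305 1.3295e-04     4.483
  solve Keq expr → x = -0.1338; check Q = 2.1810e-06
Then remove 0.05502 M of B.
Step 2:
                  M         B         A         L
  init       0.3325    0.2755 1.3295e-04     4.483
  Δ       1.1059e-05 2.2119e-05 -2.2119e-05 -1.1059e-05
  eq         0.3325    0.2755 1.1083e-04     4.483
  solve Keq expr → x = -1.1059e-05; check Q = 2.1810e-06
Then add 1.184 M of L.
Step 3:
                  M         B         A         L
  init       0.3325    0.2755 1.1083e-04     5.667
  Δ       6.1247e-06 1.2249e-05 -1.2249e-05 -6.1247e-06
  eq         0.3326    0.2756 9.8577e-05     5.667
  solve Keq expr → x = -6.1247e-06; check Q = 2.1810e-06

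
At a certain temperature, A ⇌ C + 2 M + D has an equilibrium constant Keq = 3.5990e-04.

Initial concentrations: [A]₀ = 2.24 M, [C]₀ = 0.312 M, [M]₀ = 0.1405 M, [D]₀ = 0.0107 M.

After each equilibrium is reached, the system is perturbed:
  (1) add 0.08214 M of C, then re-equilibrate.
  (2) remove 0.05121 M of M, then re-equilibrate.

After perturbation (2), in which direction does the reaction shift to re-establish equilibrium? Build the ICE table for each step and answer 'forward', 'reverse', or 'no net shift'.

Q₀ = 2.9420e-05 vs Keq = 3.5990e-04 ⇒ Q<K, forward
Step 1:
                   A          C          M          D
  Initial       2.24      0.312     0.1405     0.0107
  Change    -0.03781    0.03781    0.07562    0.03781
  Equil        2.202     0.3498     0.2161    0.04851
  solve Keq expr → x = 0.03781; check Q = 3.5990e-04
Then add 0.08214 M of C.
Step 2:
                   A          C          M          D
  Initial      2.202     0.4319     0.2161    0.04851
  Change    0.004855  -0.004855  -0.009711  -0.004855
  Equil        2.207     0.4271     0.2064    0.04365
  solve Keq expr → x = -0.004855; check Q = 3.5990e-04
Then remove 0.05121 M of M.
Step 3:
                   A          C          M          D
  Initial      2.207     0.4271     0.1552    0.04365
  Change    -0.01216    0.01216    0.02431    0.01216
  Equil        2.195     0.4392     0.1795    0.05581
  solve Keq expr → x = 0.01216; check Q = 3.5990e-04

Direction: forward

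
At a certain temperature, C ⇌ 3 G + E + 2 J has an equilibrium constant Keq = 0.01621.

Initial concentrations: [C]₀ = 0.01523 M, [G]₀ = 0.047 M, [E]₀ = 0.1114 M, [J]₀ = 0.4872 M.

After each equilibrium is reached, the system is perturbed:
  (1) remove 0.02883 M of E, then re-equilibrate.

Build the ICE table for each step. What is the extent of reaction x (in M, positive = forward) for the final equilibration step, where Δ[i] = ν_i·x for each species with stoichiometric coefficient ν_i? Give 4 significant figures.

x = 2.8796e-04 M

Q₀ = 1.8026e-04 vs Keq = 0.01621 ⇒ Q<K, forward
Step 1:
                    C           G           E           J
  I           0.01523       0.047      0.1114      0.4872
  C          -0.01381     0.04144     0.01381     0.02763
  E          0.001416     0.08844      0.1252      0.5148
  solve Keq expr → x = 0.01381; check Q = 0.01621
Then remove 0.02883 M of E.
Step 2:
                    C           G           E           J
  I          0.001416     0.08844     0.09638      0.5148
  C       -2.8796e-04  8.6389e-04  2.8796e-04  5.7593e-04
  E          0.001128      0.0893     0.09667      0.5154
  solve Keq expr → x = 2.8796e-04; check Q = 0.01621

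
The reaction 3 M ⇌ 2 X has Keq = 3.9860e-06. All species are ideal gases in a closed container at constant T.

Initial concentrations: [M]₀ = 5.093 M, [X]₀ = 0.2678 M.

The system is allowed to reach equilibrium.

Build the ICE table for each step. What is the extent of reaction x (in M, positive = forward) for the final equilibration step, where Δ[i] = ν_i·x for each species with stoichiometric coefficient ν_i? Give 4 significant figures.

x = -0.1212 M

Q₀ = 5.4288e-04 vs Keq = 3.9860e-06 ⇒ Q>K, reverse
Step 1:
                   M          X
  I            5.093     0.2678
  C           0.3635    -0.2424
  E            5.457    0.02545
  solve Keq expr → x = -0.1212; check Q = 3.9860e-06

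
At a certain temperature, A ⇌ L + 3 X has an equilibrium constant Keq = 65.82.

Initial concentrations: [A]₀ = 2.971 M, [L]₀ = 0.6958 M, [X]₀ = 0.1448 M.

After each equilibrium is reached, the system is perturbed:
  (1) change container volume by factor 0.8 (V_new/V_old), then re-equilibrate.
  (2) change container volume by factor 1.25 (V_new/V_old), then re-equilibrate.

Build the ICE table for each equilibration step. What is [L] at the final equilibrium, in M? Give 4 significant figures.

[L]_eq = 1.941 M

Q₀ = 7.1103e-04 vs Keq = 65.82 ⇒ Q<K, forward
Step 1:
                    A           L           X
  I             2.971      0.6958      0.1448
  C            -1.246       1.246       3.737
  E             1.725       1.941       3.882
  solve Keq expr → x = 1.246; check Q = 65.82
Then change container volume by factor 0.8 (V_new/V_old).
Step 2:
                    A           L           X
  I             2.157       2.427       4.852
  C            0.2328     -0.2328     -0.6983
  E             2.389       2.194       4.154
  solve Keq expr → x = -0.2328; check Q = 65.82
Then change container volume by factor 1.25 (V_new/V_old).
Step 3:
                    A           L           X
  I             1.912       1.755       3.323
  C           -0.1862      0.1862      0.5586
  E             1.725       1.941       3.882
  solve Keq expr → x = 0.1862; check Q = 65.82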